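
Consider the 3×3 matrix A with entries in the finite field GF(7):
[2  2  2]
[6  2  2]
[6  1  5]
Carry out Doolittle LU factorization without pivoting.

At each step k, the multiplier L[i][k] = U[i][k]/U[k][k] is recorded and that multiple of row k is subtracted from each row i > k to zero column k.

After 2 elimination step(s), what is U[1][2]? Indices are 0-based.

Step 1: pivot at (0,0) is 2.
  row1 ← row1 − (3)·row0  ⇒  L[1][0]=3, U row1=(0, 3, 3)
  row2 ← row2 − (3)·row0  ⇒  L[2][0]=3, U row2=(0, 2, 6)
Step 2: pivot at (1,1) is 3.
  row2 ← row2 − (3)·row1  ⇒  L[2][1]=3, U row2=(0, 0, 4)

U[1][2] = 3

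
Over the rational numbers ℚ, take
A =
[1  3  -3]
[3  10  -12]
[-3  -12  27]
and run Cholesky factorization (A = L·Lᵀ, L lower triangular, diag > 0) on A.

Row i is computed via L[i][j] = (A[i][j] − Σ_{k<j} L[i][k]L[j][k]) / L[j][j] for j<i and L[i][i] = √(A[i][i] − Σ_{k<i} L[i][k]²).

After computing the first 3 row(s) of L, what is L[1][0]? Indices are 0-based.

L[1][0] = 3

Step 1: L[0][0] = √(1) = 1.
  L[1][0] = (3) / L[0][0] = 3.
Step 2: L[1][1] = √(1) = 1.
  L[2][0] = (-3) / L[0][0] = -3.
  L[2][1] = (-3) / L[1][1] = -3.
Step 3: L[2][2] = √(9) = 3.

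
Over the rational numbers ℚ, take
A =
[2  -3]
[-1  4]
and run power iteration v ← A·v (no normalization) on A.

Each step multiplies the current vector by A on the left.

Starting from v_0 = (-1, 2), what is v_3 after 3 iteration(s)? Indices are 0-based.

v_3 = (-218, 219)

v_0 = (-1, 2).
v_1 = A·v_0 = (-8, 9).
v_2 = A·v_1 = (-43, 44).
v_3 = A·v_2 = (-218, 219).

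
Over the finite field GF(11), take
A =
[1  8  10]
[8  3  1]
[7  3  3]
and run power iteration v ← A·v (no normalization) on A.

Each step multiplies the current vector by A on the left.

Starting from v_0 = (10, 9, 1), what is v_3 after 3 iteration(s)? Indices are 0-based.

v_0 = (10, 9, 1).
v_1 = A·v_0 = (4, 9, 1).
v_2 = A·v_1 = (9, 5, 3).
v_3 = A·v_2 = (2, 2, 10).

v_3 = (2, 2, 10)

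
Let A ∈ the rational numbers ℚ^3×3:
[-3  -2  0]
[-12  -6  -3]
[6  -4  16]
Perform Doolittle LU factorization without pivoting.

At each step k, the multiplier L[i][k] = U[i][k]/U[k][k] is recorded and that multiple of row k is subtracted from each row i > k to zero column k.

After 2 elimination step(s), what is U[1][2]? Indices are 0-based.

U[1][2] = -3

Step 1: pivot at (0,0) is -3.
  row1 ← row1 − (4)·row0  ⇒  L[1][0]=4, U row1=(0, 2, -3)
  row2 ← row2 − (-2)·row0  ⇒  L[2][0]=-2, U row2=(0, -8, 16)
Step 2: pivot at (1,1) is 2.
  row2 ← row2 − (-4)·row1  ⇒  L[2][1]=-4, U row2=(0, 0, 4)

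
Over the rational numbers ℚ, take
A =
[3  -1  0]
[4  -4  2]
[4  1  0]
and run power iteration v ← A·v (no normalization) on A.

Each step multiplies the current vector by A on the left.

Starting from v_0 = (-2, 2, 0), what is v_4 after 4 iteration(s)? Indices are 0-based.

v_0 = (-2, 2, 0).
v_1 = A·v_0 = (-8, -16, -6).
v_2 = A·v_1 = (-8, 20, -48).
v_3 = A·v_2 = (-44, -208, -12).
v_4 = A·v_3 = (76, 632, -384).

v_4 = (76, 632, -384)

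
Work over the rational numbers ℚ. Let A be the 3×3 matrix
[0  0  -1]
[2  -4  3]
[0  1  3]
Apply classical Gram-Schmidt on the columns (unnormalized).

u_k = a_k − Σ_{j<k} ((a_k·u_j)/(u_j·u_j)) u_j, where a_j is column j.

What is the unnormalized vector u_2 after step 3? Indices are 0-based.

Step 1: u_0 = a_0 = (0, 2, 0).
Step 2: u_1 = a_1 − (-2)·u_0 = (0, 0, 1).
Step 3: u_2 = a_2 − (3/2)·u_0 − (3)·u_1 = (-1, 0, 0).

u_2 = (-1, 0, 0)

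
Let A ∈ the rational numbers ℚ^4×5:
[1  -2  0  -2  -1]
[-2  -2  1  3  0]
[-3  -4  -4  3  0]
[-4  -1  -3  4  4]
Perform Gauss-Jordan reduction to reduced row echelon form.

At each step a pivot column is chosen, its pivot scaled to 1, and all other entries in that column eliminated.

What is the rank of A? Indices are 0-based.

rank = 4

[1] R0 /= 1  ⇒  (1, -2, 0, -2, -1)
     R1 -= -2·R0  ⇒  (0, -6, 1, -1, -2)
     R2 -= -3·R0  ⇒  (0, -10, -4, -3, -3)
     R3 -= -4·R0  ⇒  (0, -9, -3, -4, 0)
[2] R1 /= -6  ⇒  (0, 1, -1/6, 1/6, 1/3)
     R0 -= -2·R1  ⇒  (1, 0, -1/3, -5/3, -1/3)
     R2 -= -10·R1  ⇒  (0, 0, -17/3, -4/3, 1/3)
     R3 -= -9·R1  ⇒  (0, 0, -9/2, -5/2, 3)
[3] R2 /= -17/3  ⇒  (0, 0, 1, 4/17, -1/17)
     R0 -= -1/3·R2  ⇒  (1, 0, 0, -27/17, -6/17)
     R1 -= -1/6·R2  ⇒  (0, 1, 0, 7/34, 11/34)
     R3 -= -9/2·R2  ⇒  (0, 0, 0, -49/34, 93/34)
[4] R3 /= -49/34  ⇒  (0, 0, 0, 1, -93/49)
     R0 -= -27/17·R3  ⇒  (1, 0, 0, 0, -165/49)
     R1 -= 7/34·R3  ⇒  (0, 1, 0, 0, 5/7)
     R2 -= 4/17·R3  ⇒  (0, 0, 1, 0, 19/49)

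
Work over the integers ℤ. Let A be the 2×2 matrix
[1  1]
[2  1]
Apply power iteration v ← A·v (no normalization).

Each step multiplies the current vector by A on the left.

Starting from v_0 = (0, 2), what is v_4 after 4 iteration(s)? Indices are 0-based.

v_0 = (0, 2).
v_1 = A·v_0 = (2, 2).
v_2 = A·v_1 = (4, 6).
v_3 = A·v_2 = (10, 14).
v_4 = A·v_3 = (24, 34).

v_4 = (24, 34)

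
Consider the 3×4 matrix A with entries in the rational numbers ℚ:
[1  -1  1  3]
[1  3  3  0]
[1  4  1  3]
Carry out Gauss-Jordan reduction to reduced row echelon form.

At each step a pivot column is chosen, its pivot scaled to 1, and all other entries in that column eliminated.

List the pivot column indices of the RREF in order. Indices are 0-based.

[1] R0 /= 1  ⇒  (1, -1, 1, 3)
     R1 -= 1·R0  ⇒  (0, 4, 2, -3)
     R2 -= 1·R0  ⇒  (0, 5, 0, 0)
[2] R1 /= 4  ⇒  (0, 1, 1/2, -3/4)
     R0 -= -1·R1  ⇒  (1, 0, 3/2, 9/4)
     R2 -= 5·R1  ⇒  (0, 0, -5/2, 15/4)
[3] R2 /= -5/2  ⇒  (0, 0, 1, -3/2)
     R0 -= 3/2·R2  ⇒  (1, 0, 0, 9/2)
     R1 -= 1/2·R2  ⇒  (0, 1, 0, 0)

pivot columns: 0, 1, 2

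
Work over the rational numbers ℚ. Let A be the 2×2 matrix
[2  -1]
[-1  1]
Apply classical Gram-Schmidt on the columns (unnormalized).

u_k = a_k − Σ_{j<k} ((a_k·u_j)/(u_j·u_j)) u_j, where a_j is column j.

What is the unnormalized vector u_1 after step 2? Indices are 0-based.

u_1 = (1/5, 2/5)

Step 1: u_0 = a_0 = (2, -1).
Step 2: u_1 = a_1 − (-3/5)·u_0 = (1/5, 2/5).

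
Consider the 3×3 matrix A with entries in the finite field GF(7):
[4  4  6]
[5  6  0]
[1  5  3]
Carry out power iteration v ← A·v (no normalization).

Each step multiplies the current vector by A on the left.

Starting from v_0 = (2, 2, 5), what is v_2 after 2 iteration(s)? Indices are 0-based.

v_2 = (0, 5, 6)

v_0 = (2, 2, 5).
v_1 = A·v_0 = (4, 1, 6).
v_2 = A·v_1 = (0, 5, 6).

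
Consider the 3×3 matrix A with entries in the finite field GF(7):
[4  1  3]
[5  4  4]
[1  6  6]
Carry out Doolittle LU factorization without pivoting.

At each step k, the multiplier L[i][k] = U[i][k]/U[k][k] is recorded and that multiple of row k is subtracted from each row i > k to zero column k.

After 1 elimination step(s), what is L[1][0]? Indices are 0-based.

L[1][0] = 3

Step 1: pivot at (0,0) is 4.
  row1 ← row1 − (3)·row0  ⇒  L[1][0]=3, U row1=(0, 1, 2)
  row2 ← row2 − (2)·row0  ⇒  L[2][0]=2, U row2=(0, 4, 0)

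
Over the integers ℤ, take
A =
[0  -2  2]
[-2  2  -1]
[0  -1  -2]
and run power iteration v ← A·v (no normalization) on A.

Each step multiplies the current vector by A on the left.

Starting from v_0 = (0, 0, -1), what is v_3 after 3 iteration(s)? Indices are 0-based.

v_3 = (-18, 9, 6)

v_0 = (0, 0, -1).
v_1 = A·v_0 = (-2, 1, 2).
v_2 = A·v_1 = (2, 4, -5).
v_3 = A·v_2 = (-18, 9, 6).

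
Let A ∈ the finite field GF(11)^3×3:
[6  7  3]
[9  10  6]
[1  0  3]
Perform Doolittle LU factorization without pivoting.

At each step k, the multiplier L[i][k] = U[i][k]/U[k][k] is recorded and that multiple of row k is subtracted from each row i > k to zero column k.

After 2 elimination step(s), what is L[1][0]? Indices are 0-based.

L[1][0] = 7

Step 1: pivot at (0,0) is 6.
  row1 ← row1 − (7)·row0  ⇒  L[1][0]=7, U row1=(0, 5, 7)
  row2 ← row2 − (2)·row0  ⇒  L[2][0]=2, U row2=(0, 8, 8)
Step 2: pivot at (1,1) is 5.
  row2 ← row2 − (6)·row1  ⇒  L[2][1]=6, U row2=(0, 0, 10)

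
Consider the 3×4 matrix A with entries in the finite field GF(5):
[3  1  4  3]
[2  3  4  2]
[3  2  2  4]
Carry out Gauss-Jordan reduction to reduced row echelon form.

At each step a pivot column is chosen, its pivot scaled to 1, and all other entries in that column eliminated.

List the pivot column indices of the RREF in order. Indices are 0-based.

step 1: normalize row 0 (÷3) = (1, 2, 3, 1)
  row 1: subtract 2×row0 = (0, 4, 3, 0)
  row 2: subtract 3×row0 = (0, 1, 3, 1)
step 2: normalize row 1 (÷4) = (0, 1, 2, 0)
  row 0: subtract 2×row1 = (1, 0, 4, 1)
  row 2: subtract 1×row1 = (0, 0, 1, 1)
step 3: normalize row 2 (÷1) = (0, 0, 1, 1)
  row 0: subtract 4×row2 = (1, 0, 0, 2)
  row 1: subtract 2×row2 = (0, 1, 0, 3)

pivot columns: 0, 1, 2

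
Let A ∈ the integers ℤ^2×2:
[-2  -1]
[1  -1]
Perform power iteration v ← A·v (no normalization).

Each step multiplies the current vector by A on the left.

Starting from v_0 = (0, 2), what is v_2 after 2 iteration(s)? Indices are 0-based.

v_2 = (6, 0)

v_0 = (0, 2).
v_1 = A·v_0 = (-2, -2).
v_2 = A·v_1 = (6, 0).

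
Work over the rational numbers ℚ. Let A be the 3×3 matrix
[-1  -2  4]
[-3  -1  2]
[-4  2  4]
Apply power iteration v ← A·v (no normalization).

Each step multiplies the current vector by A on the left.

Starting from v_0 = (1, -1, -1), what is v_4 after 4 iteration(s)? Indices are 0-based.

v_0 = (1, -1, -1).
v_1 = A·v_0 = (-3, -4, -10).
v_2 = A·v_1 = (-29, -7, -36).
v_3 = A·v_2 = (-101, 22, -42).
v_4 = A·v_3 = (-111, 197, 280).

v_4 = (-111, 197, 280)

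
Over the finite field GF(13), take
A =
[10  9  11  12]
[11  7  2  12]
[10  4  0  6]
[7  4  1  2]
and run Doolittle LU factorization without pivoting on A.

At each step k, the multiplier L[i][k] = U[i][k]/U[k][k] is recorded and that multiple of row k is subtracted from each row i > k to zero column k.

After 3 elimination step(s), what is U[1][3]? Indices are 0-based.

U[1][3] = 4

[col 0] pivot 10
  R1 -= 5*R0 → (0, 1, 12, 4)  (L[1][0] := 5)
  R2 -= 1*R0 → (0, 8, 2, 7)  (L[2][0] := 1)
  R3 -= 2*R0 → (0, 12, 5, 4)  (L[3][0] := 2)
[col 1] pivot 1
  R2 -= 8*R1 → (0, 0, 10, 1)  (L[2][1] := 8)
  R3 -= 12*R1 → (0, 0, 4, 8)  (L[3][1] := 12)
[col 2] pivot 10
  R3 -= 3*R2 → (0, 0, 0, 5)  (L[3][2] := 3)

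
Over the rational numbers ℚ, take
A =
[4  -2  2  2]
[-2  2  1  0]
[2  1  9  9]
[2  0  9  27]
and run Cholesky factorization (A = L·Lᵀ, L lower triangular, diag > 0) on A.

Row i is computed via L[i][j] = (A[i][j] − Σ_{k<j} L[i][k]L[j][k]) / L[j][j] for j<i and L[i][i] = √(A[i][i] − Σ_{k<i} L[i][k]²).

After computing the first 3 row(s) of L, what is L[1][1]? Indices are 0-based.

L[1][1] = 1

Step 1: L[0][0] = √(4) = 2.
  L[1][0] = (-2) / L[0][0] = -1.
Step 2: L[1][1] = √(1) = 1.
  L[2][0] = (2) / L[0][0] = 1.
  L[2][1] = (2) / L[1][1] = 2.
Step 3: L[2][2] = √(4) = 2.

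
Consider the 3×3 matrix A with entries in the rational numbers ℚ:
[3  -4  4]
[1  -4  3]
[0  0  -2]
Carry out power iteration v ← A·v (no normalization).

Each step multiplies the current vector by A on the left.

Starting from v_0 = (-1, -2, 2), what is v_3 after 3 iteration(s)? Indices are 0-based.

v_0 = (-1, -2, 2).
v_1 = A·v_0 = (13, 13, -4).
v_2 = A·v_1 = (-29, -51, 8).
v_3 = A·v_2 = (149, 199, -16).

v_3 = (149, 199, -16)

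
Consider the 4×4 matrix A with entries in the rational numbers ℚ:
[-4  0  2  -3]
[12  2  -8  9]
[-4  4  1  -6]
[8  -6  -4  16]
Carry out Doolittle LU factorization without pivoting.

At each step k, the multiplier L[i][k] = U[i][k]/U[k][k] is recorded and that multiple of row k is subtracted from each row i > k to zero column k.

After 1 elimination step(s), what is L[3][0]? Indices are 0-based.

L[3][0] = -2

Step 1: pivot at (0,0) is -4.
  row1 ← row1 − (-3)·row0  ⇒  L[1][0]=-3, U row1=(0, 2, -2, 0)
  row2 ← row2 − (1)·row0  ⇒  L[2][0]=1, U row2=(0, 4, -1, -3)
  row3 ← row3 − (-2)·row0  ⇒  L[3][0]=-2, U row3=(0, -6, 0, 10)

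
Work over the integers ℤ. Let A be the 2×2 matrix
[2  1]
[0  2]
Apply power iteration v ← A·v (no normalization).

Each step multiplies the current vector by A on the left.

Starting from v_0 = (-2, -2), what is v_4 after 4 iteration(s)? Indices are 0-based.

v_0 = (-2, -2).
v_1 = A·v_0 = (-6, -4).
v_2 = A·v_1 = (-16, -8).
v_3 = A·v_2 = (-40, -16).
v_4 = A·v_3 = (-96, -32).

v_4 = (-96, -32)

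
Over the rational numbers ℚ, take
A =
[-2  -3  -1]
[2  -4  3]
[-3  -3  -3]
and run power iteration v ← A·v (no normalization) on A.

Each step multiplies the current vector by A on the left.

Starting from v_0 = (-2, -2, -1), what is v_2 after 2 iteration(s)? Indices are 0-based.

v_2 = (-40, 63, -81)

v_0 = (-2, -2, -1).
v_1 = A·v_0 = (11, 1, 15).
v_2 = A·v_1 = (-40, 63, -81).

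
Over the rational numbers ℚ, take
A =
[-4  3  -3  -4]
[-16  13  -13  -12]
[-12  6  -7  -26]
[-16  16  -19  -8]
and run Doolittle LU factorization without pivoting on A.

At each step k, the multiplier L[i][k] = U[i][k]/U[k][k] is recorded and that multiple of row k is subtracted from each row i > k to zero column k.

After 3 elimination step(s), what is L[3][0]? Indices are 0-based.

[col 0] pivot -4
  R1 -= 4*R0 → (0, 1, -1, 4)  (L[1][0] := 4)
  R2 -= 3*R0 → (0, -3, 2, -14)  (L[2][0] := 3)
  R3 -= 4*R0 → (0, 4, -7, 8)  (L[3][0] := 4)
[col 1] pivot 1
  R2 -= -3*R1 → (0, 0, -1, -2)  (L[2][1] := -3)
  R3 -= 4*R1 → (0, 0, -3, -8)  (L[3][1] := 4)
[col 2] pivot -1
  R3 -= 3*R2 → (0, 0, 0, -2)  (L[3][2] := 3)

L[3][0] = 4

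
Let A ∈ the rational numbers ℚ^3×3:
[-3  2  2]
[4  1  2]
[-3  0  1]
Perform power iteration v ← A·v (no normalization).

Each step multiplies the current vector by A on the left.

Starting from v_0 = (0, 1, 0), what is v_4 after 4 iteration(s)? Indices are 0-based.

v_0 = (0, 1, 0).
v_1 = A·v_0 = (2, 1, 0).
v_2 = A·v_1 = (-4, 9, -6).
v_3 = A·v_2 = (18, -19, 6).
v_4 = A·v_3 = (-80, 65, -48).

v_4 = (-80, 65, -48)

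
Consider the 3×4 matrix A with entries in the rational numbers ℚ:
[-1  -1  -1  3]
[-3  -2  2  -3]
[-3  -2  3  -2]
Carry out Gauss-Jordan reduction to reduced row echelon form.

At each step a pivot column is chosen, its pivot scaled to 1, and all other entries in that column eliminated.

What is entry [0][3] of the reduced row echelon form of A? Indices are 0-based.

M[0][3] = 13

step 1: normalize row 0 (÷-1) = (1, 1, 1, -3)
  row 1: subtract -3×row0 = (0, 1, 5, -12)
  row 2: subtract -3×row0 = (0, 1, 6, -11)
step 2: normalize row 1 (÷1) = (0, 1, 5, -12)
  row 0: subtract 1×row1 = (1, 0, -4, 9)
  row 2: subtract 1×row1 = (0, 0, 1, 1)
step 3: normalize row 2 (÷1) = (0, 0, 1, 1)
  row 0: subtract -4×row2 = (1, 0, 0, 13)
  row 1: subtract 5×row2 = (0, 1, 0, -17)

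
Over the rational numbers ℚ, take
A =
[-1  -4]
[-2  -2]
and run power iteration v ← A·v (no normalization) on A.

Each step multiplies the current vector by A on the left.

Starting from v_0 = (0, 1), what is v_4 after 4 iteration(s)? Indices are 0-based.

v_0 = (0, 1).
v_1 = A·v_0 = (-4, -2).
v_2 = A·v_1 = (12, 12).
v_3 = A·v_2 = (-60, -48).
v_4 = A·v_3 = (252, 216).

v_4 = (252, 216)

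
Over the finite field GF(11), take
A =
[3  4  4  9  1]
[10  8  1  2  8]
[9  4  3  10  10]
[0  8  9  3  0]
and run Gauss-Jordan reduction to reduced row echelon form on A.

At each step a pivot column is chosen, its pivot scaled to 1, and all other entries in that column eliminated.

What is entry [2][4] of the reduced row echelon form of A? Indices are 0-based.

M[2][4] = 10

step 1: normalize row 0 (÷3) = (1, 5, 5, 3, 4)
  row 1: subtract 10×row0 = (0, 2, 6, 5, 1)
  row 2: subtract 9×row0 = (0, 3, 2, 5, 7)
step 2: normalize row 1 (÷2) = (0, 1, 3, 8, 6)
  row 0: subtract 5×row1 = (1, 0, 1, 7, 7)
  row 2: subtract 3×row1 = (0, 0, 4, 3, 0)
  row 3: subtract 8×row1 = (0, 0, 7, 5, 7)
step 3: normalize row 2 (÷4) = (0, 0, 1, 9, 0)
  row 0: subtract 1×row2 = (1, 0, 0, 9, 7)
  row 1: subtract 3×row2 = (0, 1, 0, 3, 6)
  row 3: subtract 7×row2 = (0, 0, 0, 8, 7)
step 4: normalize row 3 (÷8) = (0, 0, 0, 1, 5)
  row 0: subtract 9×row3 = (1, 0, 0, 0, 6)
  row 1: subtract 3×row3 = (0, 1, 0, 0, 2)
  row 2: subtract 9×row3 = (0, 0, 1, 0, 10)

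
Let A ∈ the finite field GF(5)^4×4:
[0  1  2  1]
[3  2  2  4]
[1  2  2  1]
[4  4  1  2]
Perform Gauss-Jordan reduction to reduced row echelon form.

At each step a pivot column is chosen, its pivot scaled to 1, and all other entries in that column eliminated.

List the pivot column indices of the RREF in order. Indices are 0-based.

pivot columns: 0, 1, 2, 3

step 1: exchange rows 0,1
step 1: normalize row 0 (÷3) = (1, 4, 4, 3)
  row 2: subtract 1×row0 = (0, 3, 3, 3)
  row 3: subtract 4×row0 = (0, 3, 0, 0)
step 2: normalize row 1 (÷1) = (0, 1, 2, 1)
  row 0: subtract 4×row1 = (1, 0, 1, 4)
  row 2: subtract 3×row1 = (0, 0, 2, 0)
  row 3: subtract 3×row1 = (0, 0, 4, 2)
step 3: normalize row 2 (÷2) = (0, 0, 1, 0)
  row 0: subtract 1×row2 = (1, 0, 0, 4)
  row 1: subtract 2×row2 = (0, 1, 0, 1)
  row 3: subtract 4×row2 = (0, 0, 0, 2)
step 4: normalize row 3 (÷2) = (0, 0, 0, 1)
  row 0: subtract 4×row3 = (1, 0, 0, 0)
  row 1: subtract 1×row3 = (0, 1, 0, 0)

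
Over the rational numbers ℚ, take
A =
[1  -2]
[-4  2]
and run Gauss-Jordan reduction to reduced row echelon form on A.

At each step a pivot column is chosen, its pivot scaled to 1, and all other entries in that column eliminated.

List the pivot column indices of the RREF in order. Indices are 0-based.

step 1: normalize row 0 (÷1) = (1, -2)
  row 1: subtract -4×row0 = (0, -6)
step 2: normalize row 1 (÷-6) = (0, 1)
  row 0: subtract -2×row1 = (1, 0)

pivot columns: 0, 1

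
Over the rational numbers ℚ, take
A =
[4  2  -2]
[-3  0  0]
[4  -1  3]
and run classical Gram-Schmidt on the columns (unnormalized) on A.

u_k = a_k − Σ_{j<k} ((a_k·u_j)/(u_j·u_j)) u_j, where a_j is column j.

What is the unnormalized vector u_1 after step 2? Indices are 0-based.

u_1 = (66/41, 12/41, -57/41)

Step 1: u_0 = a_0 = (4, -3, 4).
Step 2: u_1 = a_1 − (4/41)·u_0 = (66/41, 12/41, -57/41).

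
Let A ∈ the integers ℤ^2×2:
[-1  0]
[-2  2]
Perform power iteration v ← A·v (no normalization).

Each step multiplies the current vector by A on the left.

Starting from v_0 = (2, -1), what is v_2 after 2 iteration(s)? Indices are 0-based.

v_0 = (2, -1).
v_1 = A·v_0 = (-2, -6).
v_2 = A·v_1 = (2, -8).

v_2 = (2, -8)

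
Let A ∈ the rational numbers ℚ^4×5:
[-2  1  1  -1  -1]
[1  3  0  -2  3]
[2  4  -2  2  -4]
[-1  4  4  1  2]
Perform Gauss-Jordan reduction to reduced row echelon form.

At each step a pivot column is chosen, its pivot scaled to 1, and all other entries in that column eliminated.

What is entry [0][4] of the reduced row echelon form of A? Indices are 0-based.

pivot(0,0)=-2: scale R0 → (1, -1/2, -1/2, 1/2, 1/2)
  clear (1,0): R1 −= (1)R0 → (0, 7/2, 1/2, -5/2, 5/2)
  clear (2,0): R2 −= (2)R0 → (0, 5, -1, 1, -5)
  clear (3,0): R3 −= (-1)R0 → (0, 7/2, 7/2, 3/2, 5/2)
pivot(1,1)=7/2: scale R1 → (0, 1, 1/7, -5/7, 5/7)
  clear (0,1): R0 −= (-1/2)R1 → (1, 0, -3/7, 1/7, 6/7)
  clear (2,1): R2 −= (5)R1 → (0, 0, -12/7, 32/7, -60/7)
  clear (3,1): R3 −= (7/2)R1 → (0, 0, 3, 4, 0)
pivot(2,2)=-12/7: scale R2 → (0, 0, 1, -8/3, 5)
  clear (0,2): R0 −= (-3/7)R2 → (1, 0, 0, -1, 3)
  clear (1,2): R1 −= (1/7)R2 → (0, 1, 0, -1/3, 0)
  clear (3,2): R3 −= (3)R2 → (0, 0, 0, 12, -15)
pivot(3,3)=12: scale R3 → (0, 0, 0, 1, -5/4)
  clear (0,3): R0 −= (-1)R3 → (1, 0, 0, 0, 7/4)
  clear (1,3): R1 −= (-1/3)R3 → (0, 1, 0, 0, -5/12)
  clear (2,3): R2 −= (-8/3)R3 → (0, 0, 1, 0, 5/3)

M[0][4] = 7/4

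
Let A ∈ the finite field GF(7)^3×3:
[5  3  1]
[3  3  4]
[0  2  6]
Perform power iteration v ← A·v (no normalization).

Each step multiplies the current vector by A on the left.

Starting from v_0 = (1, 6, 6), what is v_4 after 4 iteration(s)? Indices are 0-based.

v_0 = (1, 6, 6).
v_1 = A·v_0 = (1, 3, 6).
v_2 = A·v_1 = (6, 1, 0).
v_3 = A·v_2 = (5, 0, 2).
v_4 = A·v_3 = (6, 2, 5).

v_4 = (6, 2, 5)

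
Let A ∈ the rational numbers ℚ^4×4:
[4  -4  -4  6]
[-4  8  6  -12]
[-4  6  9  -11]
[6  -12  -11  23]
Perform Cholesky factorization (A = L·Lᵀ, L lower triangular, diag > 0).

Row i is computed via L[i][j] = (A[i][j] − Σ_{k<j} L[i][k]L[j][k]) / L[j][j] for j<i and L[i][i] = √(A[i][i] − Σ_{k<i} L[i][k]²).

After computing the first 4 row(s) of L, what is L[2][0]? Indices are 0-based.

L[2][0] = -2

Step 1: L[0][0] = √(4) = 2.
  L[1][0] = (-4) / L[0][0] = -2.
Step 2: L[1][1] = √(4) = 2.
  L[2][0] = (-4) / L[0][0] = -2.
  L[2][1] = (2) / L[1][1] = 1.
Step 3: L[2][2] = √(4) = 2.
  L[3][0] = (6) / L[0][0] = 3.
  L[3][1] = (-6) / L[1][1] = -3.
  L[3][2] = (-2) / L[2][2] = -1.
Step 4: L[3][3] = √(4) = 2.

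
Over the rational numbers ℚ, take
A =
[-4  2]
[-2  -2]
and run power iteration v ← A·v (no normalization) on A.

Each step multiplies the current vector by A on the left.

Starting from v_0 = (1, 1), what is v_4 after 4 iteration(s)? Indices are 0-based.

v_4 = (-144, 0)

v_0 = (1, 1).
v_1 = A·v_0 = (-2, -4).
v_2 = A·v_1 = (0, 12).
v_3 = A·v_2 = (24, -24).
v_4 = A·v_3 = (-144, 0).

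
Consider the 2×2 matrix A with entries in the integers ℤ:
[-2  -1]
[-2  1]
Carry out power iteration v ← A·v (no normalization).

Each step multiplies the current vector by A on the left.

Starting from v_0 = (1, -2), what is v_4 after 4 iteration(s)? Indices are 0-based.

v_0 = (1, -2).
v_1 = A·v_0 = (0, -4).
v_2 = A·v_1 = (4, -4).
v_3 = A·v_2 = (-4, -12).
v_4 = A·v_3 = (20, -4).

v_4 = (20, -4)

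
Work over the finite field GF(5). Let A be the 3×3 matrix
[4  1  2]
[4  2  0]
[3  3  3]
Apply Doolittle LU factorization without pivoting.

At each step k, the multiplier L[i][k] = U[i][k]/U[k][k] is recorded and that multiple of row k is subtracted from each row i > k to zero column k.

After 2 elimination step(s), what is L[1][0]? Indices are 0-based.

L[1][0] = 1

Step 1: pivot at (0,0) is 4.
  row1 ← row1 − (1)·row0  ⇒  L[1][0]=1, U row1=(0, 1, 3)
  row2 ← row2 − (2)·row0  ⇒  L[2][0]=2, U row2=(0, 1, 4)
Step 2: pivot at (1,1) is 1.
  row2 ← row2 − (1)·row1  ⇒  L[2][1]=1, U row2=(0, 0, 1)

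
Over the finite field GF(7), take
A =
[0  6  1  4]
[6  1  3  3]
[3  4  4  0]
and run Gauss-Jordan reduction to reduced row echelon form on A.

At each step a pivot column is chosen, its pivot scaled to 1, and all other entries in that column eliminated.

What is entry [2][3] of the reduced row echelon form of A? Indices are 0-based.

M[2][3] = 5

[1] R0 <-> R1
[1] R0 /= 6  ⇒  (1, 6, 4, 4)
     R2 -= 3·R0  ⇒  (0, 0, 6, 2)
[2] R1 /= 6  ⇒  (0, 1, 6, 3)
     R0 -= 6·R1  ⇒  (1, 0, 3, 0)
[3] R2 /= 6  ⇒  (0, 0, 1, 5)
     R0 -= 3·R2  ⇒  (1, 0, 0, 6)
     R1 -= 6·R2  ⇒  (0, 1, 0, 1)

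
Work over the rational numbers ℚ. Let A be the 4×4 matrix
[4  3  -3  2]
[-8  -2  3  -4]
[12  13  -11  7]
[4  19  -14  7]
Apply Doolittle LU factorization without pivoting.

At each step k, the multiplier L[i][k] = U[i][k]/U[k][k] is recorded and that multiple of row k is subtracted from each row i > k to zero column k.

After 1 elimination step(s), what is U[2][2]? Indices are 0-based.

U[2][2] = -2

[col 0] pivot 4
  R1 -= -2*R0 → (0, 4, -3, 0)  (L[1][0] := -2)
  R2 -= 3*R0 → (0, 4, -2, 1)  (L[2][0] := 3)
  R3 -= 1*R0 → (0, 16, -11, 5)  (L[3][0] := 1)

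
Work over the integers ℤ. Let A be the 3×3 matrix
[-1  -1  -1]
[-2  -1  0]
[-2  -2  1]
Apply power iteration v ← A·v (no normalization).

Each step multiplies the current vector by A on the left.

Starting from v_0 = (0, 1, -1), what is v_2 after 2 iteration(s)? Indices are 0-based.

v_2 = (4, 1, -1)

v_0 = (0, 1, -1).
v_1 = A·v_0 = (0, -1, -3).
v_2 = A·v_1 = (4, 1, -1).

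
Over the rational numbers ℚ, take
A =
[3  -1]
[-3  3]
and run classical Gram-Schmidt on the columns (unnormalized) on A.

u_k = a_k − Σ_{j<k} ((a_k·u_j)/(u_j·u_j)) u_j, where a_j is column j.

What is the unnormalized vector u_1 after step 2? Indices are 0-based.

u_1 = (1, 1)

Step 1: u_0 = a_0 = (3, -3).
Step 2: u_1 = a_1 − (-2/3)·u_0 = (1, 1).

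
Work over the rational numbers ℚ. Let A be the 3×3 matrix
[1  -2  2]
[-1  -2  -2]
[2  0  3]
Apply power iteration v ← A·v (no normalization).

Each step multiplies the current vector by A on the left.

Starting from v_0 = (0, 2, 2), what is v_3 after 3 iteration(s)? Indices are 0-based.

v_3 = (56, -72, 110)

v_0 = (0, 2, 2).
v_1 = A·v_0 = (0, -8, 6).
v_2 = A·v_1 = (28, 4, 18).
v_3 = A·v_2 = (56, -72, 110).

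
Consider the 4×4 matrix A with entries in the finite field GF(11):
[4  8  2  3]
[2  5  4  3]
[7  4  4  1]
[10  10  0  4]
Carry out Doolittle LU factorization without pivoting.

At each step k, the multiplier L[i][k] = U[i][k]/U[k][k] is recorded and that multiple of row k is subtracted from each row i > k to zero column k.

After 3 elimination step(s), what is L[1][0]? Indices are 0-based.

L[1][0] = 6

[col 0] pivot 4
  R1 -= 6*R0 → (0, 1, 3, 7)  (L[1][0] := 6)
  R2 -= 10*R0 → (0, 1, 6, 4)  (L[2][0] := 10)
  R3 -= 8*R0 → (0, 1, 6, 2)  (L[3][0] := 8)
[col 1] pivot 1
  R2 -= 1*R1 → (0, 0, 3, 8)  (L[2][1] := 1)
  R3 -= 1*R1 → (0, 0, 3, 6)  (L[3][1] := 1)
[col 2] pivot 3
  R3 -= 1*R2 → (0, 0, 0, 9)  (L[3][2] := 1)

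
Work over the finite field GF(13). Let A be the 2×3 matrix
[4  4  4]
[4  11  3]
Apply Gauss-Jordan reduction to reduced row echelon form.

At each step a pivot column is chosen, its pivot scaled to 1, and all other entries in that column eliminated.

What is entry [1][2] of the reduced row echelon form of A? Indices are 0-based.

M[1][2] = 11

[1] R0 /= 4  ⇒  (1, 1, 1)
     R1 -= 4·R0  ⇒  (0, 7, 12)
[2] R1 /= 7  ⇒  (0, 1, 11)
     R0 -= 1·R1  ⇒  (1, 0, 3)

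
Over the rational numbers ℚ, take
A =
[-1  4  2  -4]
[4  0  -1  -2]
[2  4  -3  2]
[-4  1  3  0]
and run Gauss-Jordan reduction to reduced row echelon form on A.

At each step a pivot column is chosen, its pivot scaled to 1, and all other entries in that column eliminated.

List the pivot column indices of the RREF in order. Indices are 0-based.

pivot columns: 0, 1, 2, 3

[1] R0 /= -1  ⇒  (1, -4, -2, 4)
     R1 -= 4·R0  ⇒  (0, 16, 7, -18)
     R2 -= 2·R0  ⇒  (0, 12, 1, -6)
     R3 -= -4·R0  ⇒  (0, -15, -5, 16)
[2] R1 /= 16  ⇒  (0, 1, 7/16, -9/8)
     R0 -= -4·R1  ⇒  (1, 0, -1/4, -1/2)
     R2 -= 12·R1  ⇒  (0, 0, -17/4, 15/2)
     R3 -= -15·R1  ⇒  (0, 0, 25/16, -7/8)
[3] R2 /= -17/4  ⇒  (0, 0, 1, -30/17)
     R0 -= -1/4·R2  ⇒  (1, 0, 0, -16/17)
     R1 -= 7/16·R2  ⇒  (0, 1, 0, -6/17)
     R3 -= 25/16·R2  ⇒  (0, 0, 0, 32/17)
[4] R3 /= 32/17  ⇒  (0, 0, 0, 1)
     R0 -= -16/17·R3  ⇒  (1, 0, 0, 0)
     R1 -= -6/17·R3  ⇒  (0, 1, 0, 0)
     R2 -= -30/17·R3  ⇒  (0, 0, 1, 0)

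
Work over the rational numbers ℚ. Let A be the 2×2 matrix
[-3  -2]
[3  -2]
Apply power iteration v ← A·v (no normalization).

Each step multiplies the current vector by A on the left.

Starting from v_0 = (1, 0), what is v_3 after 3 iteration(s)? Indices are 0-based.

v_0 = (1, 0).
v_1 = A·v_0 = (-3, 3).
v_2 = A·v_1 = (3, -15).
v_3 = A·v_2 = (21, 39).

v_3 = (21, 39)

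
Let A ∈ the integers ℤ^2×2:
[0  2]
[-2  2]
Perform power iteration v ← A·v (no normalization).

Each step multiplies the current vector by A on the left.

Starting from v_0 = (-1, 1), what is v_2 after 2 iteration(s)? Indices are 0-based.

v_0 = (-1, 1).
v_1 = A·v_0 = (2, 4).
v_2 = A·v_1 = (8, 4).

v_2 = (8, 4)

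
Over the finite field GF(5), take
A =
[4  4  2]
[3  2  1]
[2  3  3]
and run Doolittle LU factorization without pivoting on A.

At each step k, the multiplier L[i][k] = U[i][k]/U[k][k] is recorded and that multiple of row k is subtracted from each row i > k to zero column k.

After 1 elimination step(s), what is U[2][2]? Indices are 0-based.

k=0: U[0][0]=4
  eliminate (1,0): mult=2, new row 1: (0, 4, 2); set L[1][0]=2
  eliminate (2,0): mult=3, new row 2: (0, 1, 2); set L[2][0]=3

U[2][2] = 2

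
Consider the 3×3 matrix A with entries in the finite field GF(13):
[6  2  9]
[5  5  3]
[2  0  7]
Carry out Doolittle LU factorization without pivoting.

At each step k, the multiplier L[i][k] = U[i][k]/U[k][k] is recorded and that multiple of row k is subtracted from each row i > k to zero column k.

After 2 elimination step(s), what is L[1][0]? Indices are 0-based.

L[1][0] = 3

Step 1: pivot at (0,0) is 6.
  row1 ← row1 − (3)·row0  ⇒  L[1][0]=3, U row1=(0, 12, 2)
  row2 ← row2 − (9)·row0  ⇒  L[2][0]=9, U row2=(0, 8, 4)
Step 2: pivot at (1,1) is 12.
  row2 ← row2 − (5)·row1  ⇒  L[2][1]=5, U row2=(0, 0, 7)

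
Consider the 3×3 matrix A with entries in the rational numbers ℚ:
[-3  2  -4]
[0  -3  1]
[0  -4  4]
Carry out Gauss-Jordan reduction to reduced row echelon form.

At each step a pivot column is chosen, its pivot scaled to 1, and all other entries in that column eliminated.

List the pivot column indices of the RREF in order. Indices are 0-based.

pivot columns: 0, 1, 2

step 1: normalize row 0 (÷-3) = (1, -2/3, 4/3)
step 2: normalize row 1 (÷-3) = (0, 1, -1/3)
  row 0: subtract -2/3×row1 = (1, 0, 10/9)
  row 2: subtract -4×row1 = (0, 0, 8/3)
step 3: normalize row 2 (÷8/3) = (0, 0, 1)
  row 0: subtract 10/9×row2 = (1, 0, 0)
  row 1: subtract -1/3×row2 = (0, 1, 0)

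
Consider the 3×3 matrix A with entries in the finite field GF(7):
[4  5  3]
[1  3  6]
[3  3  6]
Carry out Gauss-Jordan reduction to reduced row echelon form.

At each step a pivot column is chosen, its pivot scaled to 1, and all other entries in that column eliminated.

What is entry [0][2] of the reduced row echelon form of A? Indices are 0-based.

M[0][2] = 0

pivot(0,0)=4: scale R0 → (1, 3, 6)
  clear (1,0): R1 −= (1)R0 → (0, 0, 0)
  clear (2,0): R2 −= (3)R0 → (0, 1, 2)
pivot(1,1): swap R1↔R2
pivot(1,1)=1: scale R1 → (0, 1, 2)
  clear (0,1): R0 −= (3)R1 → (1, 0, 0)
col 2: no nonzero at/below row 2; advance.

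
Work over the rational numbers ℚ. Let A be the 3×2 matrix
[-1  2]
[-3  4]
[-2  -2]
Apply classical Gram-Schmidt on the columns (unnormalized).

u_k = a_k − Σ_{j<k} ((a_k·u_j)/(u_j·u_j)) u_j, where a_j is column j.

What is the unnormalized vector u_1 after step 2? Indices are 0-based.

Step 1: u_0 = a_0 = (-1, -3, -2).
Step 2: u_1 = a_1 − (-5/7)·u_0 = (9/7, 13/7, -24/7).

u_1 = (9/7, 13/7, -24/7)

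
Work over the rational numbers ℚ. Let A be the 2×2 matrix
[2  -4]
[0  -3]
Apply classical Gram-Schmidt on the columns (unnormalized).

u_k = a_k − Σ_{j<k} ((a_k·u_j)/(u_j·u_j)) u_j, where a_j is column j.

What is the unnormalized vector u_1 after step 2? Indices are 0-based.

Step 1: u_0 = a_0 = (2, 0).
Step 2: u_1 = a_1 − (-2)·u_0 = (0, -3).

u_1 = (0, -3)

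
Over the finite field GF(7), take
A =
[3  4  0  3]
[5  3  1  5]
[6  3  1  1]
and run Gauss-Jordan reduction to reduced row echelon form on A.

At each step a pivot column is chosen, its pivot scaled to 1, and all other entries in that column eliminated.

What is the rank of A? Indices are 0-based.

step 1: normalize row 0 (÷3) = (1, 6, 0, 1)
  row 1: subtract 5×row0 = (0, 1, 1, 0)
  row 2: subtract 6×row0 = (0, 2, 1, 2)
step 2: normalize row 1 (÷1) = (0, 1, 1, 0)
  row 0: subtract 6×row1 = (1, 0, 1, 1)
  row 2: subtract 2×row1 = (0, 0, 6, 2)
step 3: normalize row 2 (÷6) = (0, 0, 1, 5)
  row 0: subtract 1×row2 = (1, 0, 0, 3)
  row 1: subtract 1×row2 = (0, 1, 0, 2)

rank = 3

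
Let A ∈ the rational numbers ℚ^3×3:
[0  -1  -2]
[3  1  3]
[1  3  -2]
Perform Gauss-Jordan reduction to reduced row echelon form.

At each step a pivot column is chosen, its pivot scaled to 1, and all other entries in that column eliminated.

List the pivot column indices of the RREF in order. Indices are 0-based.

pivot(0,0): swap R0↔R1
pivot(0,0)=3: scale R0 → (1, 1/3, 1)
  clear (2,0): R2 −= (1)R0 → (0, 8/3, -3)
pivot(1,1)=-1: scale R1 → (0, 1, 2)
  clear (0,1): R0 −= (1/3)R1 → (1, 0, 1/3)
  clear (2,1): R2 −= (8/3)R1 → (0, 0, -25/3)
pivot(2,2)=-25/3: scale R2 → (0, 0, 1)
  clear (0,2): R0 −= (1/3)R2 → (1, 0, 0)
  clear (1,2): R1 −= (2)R2 → (0, 1, 0)

pivot columns: 0, 1, 2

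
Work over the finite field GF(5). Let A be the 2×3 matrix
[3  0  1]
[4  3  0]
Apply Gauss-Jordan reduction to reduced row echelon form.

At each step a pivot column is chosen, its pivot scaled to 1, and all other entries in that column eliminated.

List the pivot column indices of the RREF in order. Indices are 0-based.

pivot columns: 0, 1

step 1: normalize row 0 (÷3) = (1, 0, 2)
  row 1: subtract 4×row0 = (0, 3, 2)
step 2: normalize row 1 (÷3) = (0, 1, 4)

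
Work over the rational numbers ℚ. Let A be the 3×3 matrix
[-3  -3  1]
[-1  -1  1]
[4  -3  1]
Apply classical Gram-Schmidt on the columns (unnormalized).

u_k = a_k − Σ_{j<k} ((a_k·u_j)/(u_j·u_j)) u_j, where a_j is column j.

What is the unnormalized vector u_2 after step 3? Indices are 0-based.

Step 1: u_0 = a_0 = (-3, -1, 4).
Step 2: u_1 = a_1 − (-1/13)·u_0 = (-42/13, -14/13, -35/13).
Step 3: u_2 = a_2 − (0)·u_0 − (-13/35)·u_1 = (-1/5, 3/5, 0).

u_2 = (-1/5, 3/5, 0)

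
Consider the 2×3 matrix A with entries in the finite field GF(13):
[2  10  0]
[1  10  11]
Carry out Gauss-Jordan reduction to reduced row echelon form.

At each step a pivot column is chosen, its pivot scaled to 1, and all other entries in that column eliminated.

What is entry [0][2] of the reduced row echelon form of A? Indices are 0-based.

[1] R0 /= 2  ⇒  (1, 5, 0)
     R1 -= 1·R0  ⇒  (0, 5, 11)
[2] R1 /= 5  ⇒  (0, 1, 10)
     R0 -= 5·R1  ⇒  (1, 0, 2)

M[0][2] = 2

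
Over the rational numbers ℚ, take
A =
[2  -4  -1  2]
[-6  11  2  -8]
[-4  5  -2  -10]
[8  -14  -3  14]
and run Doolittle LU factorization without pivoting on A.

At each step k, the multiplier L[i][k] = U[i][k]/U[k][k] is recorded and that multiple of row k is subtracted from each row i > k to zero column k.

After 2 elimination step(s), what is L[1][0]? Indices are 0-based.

L[1][0] = -3

Step 1: pivot at (0,0) is 2.
  row1 ← row1 − (-3)·row0  ⇒  L[1][0]=-3, U row1=(0, -1, -1, -2)
  row2 ← row2 − (-2)·row0  ⇒  L[2][0]=-2, U row2=(0, -3, -4, -6)
  row3 ← row3 − (4)·row0  ⇒  L[3][0]=4, U row3=(0, 2, 1, 6)
Step 2: pivot at (1,1) is -1.
  row2 ← row2 − (3)·row1  ⇒  L[2][1]=3, U row2=(0, 0, -1, 0)
  row3 ← row3 − (-2)·row1  ⇒  L[3][1]=-2, U row3=(0, 0, -1, 2)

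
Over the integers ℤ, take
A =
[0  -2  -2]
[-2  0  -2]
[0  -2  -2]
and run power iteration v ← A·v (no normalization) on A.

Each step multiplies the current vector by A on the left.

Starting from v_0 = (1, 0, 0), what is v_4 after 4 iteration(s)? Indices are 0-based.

v_4 = (48, 32, 48)

v_0 = (1, 0, 0).
v_1 = A·v_0 = (0, -2, 0).
v_2 = A·v_1 = (4, 0, 4).
v_3 = A·v_2 = (-8, -16, -8).
v_4 = A·v_3 = (48, 32, 48).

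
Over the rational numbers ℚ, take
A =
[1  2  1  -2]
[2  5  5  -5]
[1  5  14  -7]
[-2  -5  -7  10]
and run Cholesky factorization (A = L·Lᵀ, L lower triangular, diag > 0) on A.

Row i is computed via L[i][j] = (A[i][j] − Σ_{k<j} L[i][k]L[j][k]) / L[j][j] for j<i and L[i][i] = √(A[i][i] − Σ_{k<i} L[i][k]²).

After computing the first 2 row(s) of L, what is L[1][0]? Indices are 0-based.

L[1][0] = 2

Step 1: L[0][0] = √(1) = 1.
  L[1][0] = (2) / L[0][0] = 2.
Step 2: L[1][1] = √(1) = 1.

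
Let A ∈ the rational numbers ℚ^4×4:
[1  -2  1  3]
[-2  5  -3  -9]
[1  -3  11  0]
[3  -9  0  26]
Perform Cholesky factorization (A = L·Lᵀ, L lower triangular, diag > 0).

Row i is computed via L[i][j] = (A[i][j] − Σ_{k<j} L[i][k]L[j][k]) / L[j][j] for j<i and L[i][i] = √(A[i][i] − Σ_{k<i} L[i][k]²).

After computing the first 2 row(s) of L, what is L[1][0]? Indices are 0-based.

Step 1: L[0][0] = √(1) = 1.
  L[1][0] = (-2) / L[0][0] = -2.
Step 2: L[1][1] = √(1) = 1.

L[1][0] = -2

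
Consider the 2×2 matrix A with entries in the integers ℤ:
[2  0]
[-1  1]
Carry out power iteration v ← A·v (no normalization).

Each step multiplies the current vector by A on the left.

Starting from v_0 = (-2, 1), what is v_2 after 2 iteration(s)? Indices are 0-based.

v_2 = (-8, 7)

v_0 = (-2, 1).
v_1 = A·v_0 = (-4, 3).
v_2 = A·v_1 = (-8, 7).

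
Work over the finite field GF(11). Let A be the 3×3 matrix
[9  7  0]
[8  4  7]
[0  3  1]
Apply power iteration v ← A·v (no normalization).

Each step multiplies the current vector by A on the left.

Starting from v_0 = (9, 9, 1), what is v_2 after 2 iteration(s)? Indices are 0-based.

v_0 = (9, 9, 1).
v_1 = A·v_0 = (1, 5, 6).
v_2 = A·v_1 = (0, 4, 10).

v_2 = (0, 4, 10)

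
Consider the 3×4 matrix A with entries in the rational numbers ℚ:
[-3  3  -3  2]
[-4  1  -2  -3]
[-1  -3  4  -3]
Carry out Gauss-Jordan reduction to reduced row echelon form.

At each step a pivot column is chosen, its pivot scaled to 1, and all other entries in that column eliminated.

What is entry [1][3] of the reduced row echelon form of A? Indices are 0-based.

step 1: normalize row 0 (÷-3) = (1, -1, 1, -2/3)
  row 1: subtract -4×row0 = (0, -3, 2, -17/3)
  row 2: subtract -1×row0 = (0, -4, 5, -11/3)
step 2: normalize row 1 (÷-3) = (0, 1, -2/3, 17/9)
  row 0: subtract -1×row1 = (1, 0, 1/3, 11/9)
  row 2: subtract -4×row1 = (0, 0, 7/3, 35/9)
step 3: normalize row 2 (÷7/3) = (0, 0, 1, 5/3)
  row 0: subtract 1/3×row2 = (1, 0, 0, 2/3)
  row 1: subtract -2/3×row2 = (0, 1, 0, 3)

M[1][3] = 3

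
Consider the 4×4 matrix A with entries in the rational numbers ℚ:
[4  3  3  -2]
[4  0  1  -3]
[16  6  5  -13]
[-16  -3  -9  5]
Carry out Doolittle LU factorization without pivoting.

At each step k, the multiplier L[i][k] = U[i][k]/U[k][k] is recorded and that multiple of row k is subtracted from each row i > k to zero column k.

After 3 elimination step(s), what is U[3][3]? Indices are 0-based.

k=0: U[0][0]=4
  eliminate (1,0): mult=1, new row 1: (0, -3, -2, -1); set L[1][0]=1
  eliminate (2,0): mult=4, new row 2: (0, -6, -7, -5); set L[2][0]=4
  eliminate (3,0): mult=-4, new row 3: (0, 9, 3, -3); set L[3][0]=-4
k=1: U[1][1]=-3
  eliminate (2,1): mult=2, new row 2: (0, 0, -3, -3); set L[2][1]=2
  eliminate (3,1): mult=-3, new row 3: (0, 0, -3, -6); set L[3][1]=-3
k=2: U[2][2]=-3
  eliminate (3,2): mult=1, new row 3: (0, 0, 0, -3); set L[3][2]=1

U[3][3] = -3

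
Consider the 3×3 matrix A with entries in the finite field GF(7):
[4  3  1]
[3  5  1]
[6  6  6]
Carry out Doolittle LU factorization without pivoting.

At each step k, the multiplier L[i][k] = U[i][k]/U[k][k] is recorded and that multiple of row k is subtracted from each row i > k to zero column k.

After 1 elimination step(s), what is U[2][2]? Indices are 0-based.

U[2][2] = 1

k=0: U[0][0]=4
  eliminate (1,0): mult=6, new row 1: (0, 1, 2); set L[1][0]=6
  eliminate (2,0): mult=5, new row 2: (0, 5, 1); set L[2][0]=5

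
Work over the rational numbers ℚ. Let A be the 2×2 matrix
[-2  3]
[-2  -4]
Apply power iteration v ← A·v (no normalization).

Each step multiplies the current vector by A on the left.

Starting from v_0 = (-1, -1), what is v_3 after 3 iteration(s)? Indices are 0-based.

v_0 = (-1, -1).
v_1 = A·v_0 = (-1, 6).
v_2 = A·v_1 = (20, -22).
v_3 = A·v_2 = (-106, 48).

v_3 = (-106, 48)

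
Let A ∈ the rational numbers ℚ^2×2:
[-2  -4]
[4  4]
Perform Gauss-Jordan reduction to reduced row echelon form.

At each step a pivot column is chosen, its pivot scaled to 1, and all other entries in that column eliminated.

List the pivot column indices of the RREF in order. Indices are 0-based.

pivot columns: 0, 1

pivot(0,0)=-2: scale R0 → (1, 2)
  clear (1,0): R1 −= (4)R0 → (0, -4)
pivot(1,1)=-4: scale R1 → (0, 1)
  clear (0,1): R0 −= (2)R1 → (1, 0)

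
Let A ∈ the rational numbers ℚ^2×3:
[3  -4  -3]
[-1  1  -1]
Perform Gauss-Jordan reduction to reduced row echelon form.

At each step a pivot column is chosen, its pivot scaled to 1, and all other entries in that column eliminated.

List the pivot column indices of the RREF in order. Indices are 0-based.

[1] R0 /= 3  ⇒  (1, -4/3, -1)
     R1 -= -1·R0  ⇒  (0, -1/3, -2)
[2] R1 /= -1/3  ⇒  (0, 1, 6)
     R0 -= -4/3·R1  ⇒  (1, 0, 7)

pivot columns: 0, 1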